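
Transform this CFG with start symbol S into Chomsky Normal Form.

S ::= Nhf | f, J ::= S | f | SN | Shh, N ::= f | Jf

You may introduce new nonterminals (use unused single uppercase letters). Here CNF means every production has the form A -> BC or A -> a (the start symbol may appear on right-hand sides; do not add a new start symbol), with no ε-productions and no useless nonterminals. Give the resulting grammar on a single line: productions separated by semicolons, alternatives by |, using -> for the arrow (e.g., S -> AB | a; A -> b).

No ε-productions.
After unit-elimination: S -> f | Nhf; J -> f | SN | Nhf | Shh; N -> f | Jf.
TERM: introduce B -> f, A -> h and substitute in every rule of length ≥2.
BIN: J -> NAB becomes J -> NC, C -> AB; J -> SAA becomes J -> SD, D -> AA; S -> NAB becomes S -> NE, E -> AB.

S -> f | NE; A -> h; B -> f; C -> AB; D -> AA; E -> AB; J -> f | NC | SD | SN; N -> f | JB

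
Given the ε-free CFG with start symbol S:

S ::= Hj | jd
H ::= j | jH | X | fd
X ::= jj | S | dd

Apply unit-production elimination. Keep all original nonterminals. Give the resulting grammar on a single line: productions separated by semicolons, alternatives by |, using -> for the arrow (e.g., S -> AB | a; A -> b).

Unit productions: H->X, X->S.
Unit pairs (A ⇒* B via units): (H,S), (H,X), (X,S).
S: inherits non-unit rules of {S} → Hj | jd.
H: inherits non-unit rules of {H, S, X} → Hj | dd | fd | j | jH | jd | jj.
X: inherits non-unit rules of {S, X} → Hj | dd | jd | jj.

S -> Hj | jd; H -> j | Hj | dd | fd | jH | jd | jj; X -> Hj | dd | jd | jj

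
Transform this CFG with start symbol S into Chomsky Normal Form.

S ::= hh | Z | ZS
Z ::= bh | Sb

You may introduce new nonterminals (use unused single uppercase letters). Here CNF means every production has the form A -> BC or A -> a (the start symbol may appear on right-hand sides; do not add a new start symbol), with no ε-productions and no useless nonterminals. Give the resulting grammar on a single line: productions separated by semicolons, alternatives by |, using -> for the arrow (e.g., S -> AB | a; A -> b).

No ε-productions.
After unit-elimination: S -> Sb | ZS | bh | hh; Z -> Sb | bh.
TERM: introduce A -> b, B -> h and substitute in every rule of length ≥2.

S -> AB | BB | SA | ZS; A -> b; B -> h; Z -> AB | SA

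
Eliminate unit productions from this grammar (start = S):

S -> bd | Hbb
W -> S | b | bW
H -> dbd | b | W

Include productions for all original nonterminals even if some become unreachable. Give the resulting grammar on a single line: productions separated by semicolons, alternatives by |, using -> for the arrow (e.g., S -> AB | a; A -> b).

S -> bd | Hbb; H -> b | bW | bd | Hbb | dbd; W -> b | bW | bd | Hbb

Unit productions: H->W, W->S.
Unit pairs (A ⇒* B via units): (H,S), (H,W), (W,S).
S: inherits non-unit rules of {S} → Hbb | bd.
H: inherits non-unit rules of {H, S, W} → Hbb | b | bW | bd | dbd.
W: inherits non-unit rules of {S, W} → Hbb | b | bW | bd.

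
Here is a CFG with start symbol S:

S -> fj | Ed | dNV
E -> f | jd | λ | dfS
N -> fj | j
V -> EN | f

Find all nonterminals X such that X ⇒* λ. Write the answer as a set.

Directly nullable (have an ε-rule): {E}.
Not nullable: N, S, V — each has a terminal in every rule's right-hand side or depends on a non-nullable symbol.

{E}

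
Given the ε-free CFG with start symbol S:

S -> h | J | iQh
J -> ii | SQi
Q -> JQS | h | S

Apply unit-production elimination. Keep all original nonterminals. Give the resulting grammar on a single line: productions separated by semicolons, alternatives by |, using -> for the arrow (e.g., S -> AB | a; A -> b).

S -> h | ii | SQi | iQh; J -> ii | SQi; Q -> h | ii | JQS | SQi | iQh

Unit productions: Q->S, S->J.
Unit pairs (A ⇒* B via units): (Q,J), (Q,S), (S,J).
S: inherits non-unit rules of {J, S} → SQi | h | iQh | ii.
J: inherits non-unit rules of {J} → SQi | ii.
Q: inherits non-unit rules of {J, Q, S} → JQS | SQi | h | iQh | ii.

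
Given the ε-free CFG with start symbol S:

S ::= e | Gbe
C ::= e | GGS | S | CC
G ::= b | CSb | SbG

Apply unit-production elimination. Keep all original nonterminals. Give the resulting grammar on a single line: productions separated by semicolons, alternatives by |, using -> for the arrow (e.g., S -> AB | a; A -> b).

S -> e | Gbe; C -> e | CC | GGS | Gbe; G -> b | CSb | SbG

Unit productions: C->S.
Unit pairs (A ⇒* B via units): (C,S).
S: inherits non-unit rules of {S} → Gbe | e.
C: inherits non-unit rules of {C, S} → CC | GGS | Gbe | e.
G: inherits non-unit rules of {G} → CSb | SbG | b.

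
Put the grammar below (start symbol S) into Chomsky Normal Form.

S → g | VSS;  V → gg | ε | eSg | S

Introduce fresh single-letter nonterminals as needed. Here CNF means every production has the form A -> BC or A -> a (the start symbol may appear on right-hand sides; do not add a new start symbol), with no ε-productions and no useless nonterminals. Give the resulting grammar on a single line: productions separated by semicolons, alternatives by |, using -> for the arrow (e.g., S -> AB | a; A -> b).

Nullable: {V}; after ε-elimination: S -> g | SS | VSS; V -> S | gg | eSg.
After unit-elimination: S -> g | SS | VSS; V -> g | SS | gg | VSS | eSg.
TERM: introduce A -> e, B -> g and substitute in every rule of length ≥2.
BIN: S -> VSS becomes S -> VC, C -> SS; V -> ASB becomes V -> AD, D -> SB; V -> VSS becomes V -> VE, E -> SS.

S -> g | SS | VC; A -> e; B -> g; C -> SS; D -> SB; E -> SS; V -> g | AD | BB | SS | VE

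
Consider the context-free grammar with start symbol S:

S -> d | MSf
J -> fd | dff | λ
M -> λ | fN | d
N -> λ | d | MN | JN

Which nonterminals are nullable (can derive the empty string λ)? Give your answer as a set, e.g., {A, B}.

Directly nullable (have an ε-rule): {J, M, N}.
Not nullable: S — each has a terminal in every rule's right-hand side or depends on a non-nullable symbol.

{J, M, N}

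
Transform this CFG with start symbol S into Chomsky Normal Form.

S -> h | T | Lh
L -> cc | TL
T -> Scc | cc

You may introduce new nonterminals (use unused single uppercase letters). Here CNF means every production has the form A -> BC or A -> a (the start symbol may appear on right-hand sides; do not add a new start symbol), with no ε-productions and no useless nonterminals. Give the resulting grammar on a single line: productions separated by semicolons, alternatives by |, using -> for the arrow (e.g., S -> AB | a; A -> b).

No ε-productions.
After unit-elimination: S -> h | Lh | cc | Scc; L -> TL | cc; T -> cc | Scc.
TERM: introduce A -> c, B -> h and substitute in every rule of length ≥2.
BIN: S -> SAA becomes S -> SC, C -> AA; T -> SAA becomes T -> SD, D -> AA.

S -> h | AA | LB | SC; A -> c; B -> h; C -> AA; D -> AA; L -> AA | TL; T -> AA | SD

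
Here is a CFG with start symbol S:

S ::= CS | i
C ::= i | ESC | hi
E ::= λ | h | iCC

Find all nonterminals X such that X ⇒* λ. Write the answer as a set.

{E}

Directly nullable (have an ε-rule): {E}.
Not nullable: C, S — each has a terminal in every rule's right-hand side or depends on a non-nullable symbol.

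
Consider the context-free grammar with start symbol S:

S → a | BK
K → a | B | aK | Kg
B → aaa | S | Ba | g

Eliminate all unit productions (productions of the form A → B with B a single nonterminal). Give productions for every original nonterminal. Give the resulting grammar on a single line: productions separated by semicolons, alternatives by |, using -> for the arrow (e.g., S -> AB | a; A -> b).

Unit productions: B->S, K->B.
Unit pairs (A ⇒* B via units): (B,S), (K,B), (K,S).
S: inherits non-unit rules of {S} → BK | a.
B: inherits non-unit rules of {B, S} → BK | Ba | a | aaa | g.
K: inherits non-unit rules of {B, K, S} → BK | Ba | Kg | a | aK | aaa | g.

S -> a | BK; B -> a | g | BK | Ba | aaa; K -> a | g | BK | Ba | Kg | aK | aaa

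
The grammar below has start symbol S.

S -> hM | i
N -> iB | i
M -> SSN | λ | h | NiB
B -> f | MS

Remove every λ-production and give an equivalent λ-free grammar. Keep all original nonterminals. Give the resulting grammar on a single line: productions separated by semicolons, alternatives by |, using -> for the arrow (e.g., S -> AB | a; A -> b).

S -> h | i | hM; B -> S | f | MS; M -> h | NiB | SSN; N -> i | iB

Nullable set: {M}.
S -> hM: M nullable, giving h | hM.
B -> MS: M nullable, giving MS | S.
Drop M -> λ.
Unchanged (no nullable symbols): S -> i; B -> f; M -> NiB; M -> SSN; M -> h; N -> i; N -> iB.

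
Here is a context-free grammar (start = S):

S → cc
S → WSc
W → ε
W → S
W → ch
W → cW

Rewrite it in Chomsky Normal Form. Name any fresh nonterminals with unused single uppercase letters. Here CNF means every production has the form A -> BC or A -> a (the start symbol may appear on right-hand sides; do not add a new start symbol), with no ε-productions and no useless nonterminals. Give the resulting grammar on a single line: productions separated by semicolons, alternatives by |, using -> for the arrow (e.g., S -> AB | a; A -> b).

S -> AA | SA | WC; A -> c; B -> h; C -> SA; D -> SA; W -> c | AA | AB | AW | SA | WD

Nullable: {W}; after ε-elimination: S -> Sc | cc | WSc; W -> S | c | cW | ch.
After unit-elimination: S -> Sc | cc | WSc; W -> c | Sc | cW | cc | ch | WSc.
TERM: introduce A -> c, B -> h and substitute in every rule of length ≥2.
BIN: S -> WSA becomes S -> WC, C -> SA; W -> WSA becomes W -> WD, D -> SA.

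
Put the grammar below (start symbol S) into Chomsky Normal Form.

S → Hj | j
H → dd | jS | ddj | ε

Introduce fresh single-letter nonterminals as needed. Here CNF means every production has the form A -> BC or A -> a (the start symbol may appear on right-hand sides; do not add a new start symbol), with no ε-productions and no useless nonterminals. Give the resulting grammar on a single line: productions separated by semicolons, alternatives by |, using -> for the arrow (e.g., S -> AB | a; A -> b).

S -> j | HB; A -> d; B -> j; C -> AB; H -> AA | AC | BS

Nullable: {H}; after ε-elimination: S -> j | Hj; H -> dd | jS | ddj.
No unit productions to eliminate.
TERM: introduce A -> d, B -> j and substitute in every rule of length ≥2.
BIN: H -> AAB becomes H -> AC, C -> AB.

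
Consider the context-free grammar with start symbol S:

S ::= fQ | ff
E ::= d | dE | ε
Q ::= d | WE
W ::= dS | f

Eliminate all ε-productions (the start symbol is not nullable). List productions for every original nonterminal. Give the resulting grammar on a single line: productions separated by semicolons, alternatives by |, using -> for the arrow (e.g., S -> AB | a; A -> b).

Nullable set: {E}.
Drop E -> ε.
E -> dE: E nullable, giving d | dE.
Q -> WE: E nullable, giving W | WE.
Unchanged (no nullable symbols): S -> fQ; S -> ff; E -> d; Q -> d; W -> dS; W -> f.

S -> fQ | ff; E -> d | dE; Q -> W | d | WE; W -> f | dS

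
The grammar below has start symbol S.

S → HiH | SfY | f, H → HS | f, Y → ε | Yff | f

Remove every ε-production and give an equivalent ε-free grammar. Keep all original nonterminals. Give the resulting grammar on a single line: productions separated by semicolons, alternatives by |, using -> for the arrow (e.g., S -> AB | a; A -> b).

S -> f | Sf | HiH | SfY; H -> f | HS; Y -> f | ff | Yff

Nullable set: {Y}.
S -> SfY: Y nullable, giving Sf | SfY.
Drop Y -> ε.
Y -> Yff: Y nullable, giving Yff | ff.
Unchanged (no nullable symbols): S -> HiH; S -> f; H -> HS; H -> f; Y -> f.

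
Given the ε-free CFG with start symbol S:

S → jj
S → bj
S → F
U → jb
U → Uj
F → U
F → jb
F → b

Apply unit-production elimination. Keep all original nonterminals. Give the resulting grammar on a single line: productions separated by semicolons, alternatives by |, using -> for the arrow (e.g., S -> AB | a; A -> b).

S -> b | Uj | bj | jb | jj; F -> b | Uj | jb; U -> Uj | jb

Unit productions: F->U, S->F.
Unit pairs (A ⇒* B via units): (F,U), (S,F), (S,U).
S: inherits non-unit rules of {F, S, U} → Uj | b | bj | jb | jj.
F: inherits non-unit rules of {F, U} → Uj | b | jb.
U: inherits non-unit rules of {U} → Uj | jb.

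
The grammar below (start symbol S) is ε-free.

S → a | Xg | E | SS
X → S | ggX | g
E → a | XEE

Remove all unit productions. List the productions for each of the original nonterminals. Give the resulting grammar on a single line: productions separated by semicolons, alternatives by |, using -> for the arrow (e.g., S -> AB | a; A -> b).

S -> a | SS | Xg | XEE; E -> a | XEE; X -> a | g | SS | Xg | XEE | ggX

Unit productions: S->E, X->S.
Unit pairs (A ⇒* B via units): (S,E), (X,E), (X,S).
S: inherits non-unit rules of {E, S} → SS | XEE | Xg | a.
E: inherits non-unit rules of {E} → XEE | a.
X: inherits non-unit rules of {E, S, X} → SS | XEE | Xg | a | g | ggX.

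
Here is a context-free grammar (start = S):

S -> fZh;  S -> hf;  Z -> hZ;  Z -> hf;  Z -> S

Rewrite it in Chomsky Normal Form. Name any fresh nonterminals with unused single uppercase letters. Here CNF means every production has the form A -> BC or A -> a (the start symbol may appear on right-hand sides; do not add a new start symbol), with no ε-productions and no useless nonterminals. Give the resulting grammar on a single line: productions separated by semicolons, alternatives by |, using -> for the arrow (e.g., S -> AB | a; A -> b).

No ε-productions.
After unit-elimination: S -> hf | fZh; Z -> hZ | hf | fZh.
TERM: introduce A -> f, B -> h and substitute in every rule of length ≥2.
BIN: S -> AZB becomes S -> AC, C -> ZB; Z -> AZB becomes Z -> AD, D -> ZB.

S -> AC | BA; A -> f; B -> h; C -> ZB; D -> ZB; Z -> AD | BA | BZ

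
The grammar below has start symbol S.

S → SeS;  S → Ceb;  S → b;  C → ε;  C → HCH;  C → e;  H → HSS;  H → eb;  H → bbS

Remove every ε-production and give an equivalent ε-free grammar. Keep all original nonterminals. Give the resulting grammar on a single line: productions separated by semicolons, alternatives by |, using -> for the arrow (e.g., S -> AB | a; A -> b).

S -> b | eb | Ceb | SeS; C -> e | HH | HCH; H -> eb | HSS | bbS

Nullable set: {C}.
S -> Ceb: C nullable, giving Ceb | eb.
Drop C -> ε.
C -> HCH: C nullable, giving HCH | HH.
Unchanged (no nullable symbols): S -> SeS; S -> b; C -> e; H -> HSS; H -> bbS; H -> eb.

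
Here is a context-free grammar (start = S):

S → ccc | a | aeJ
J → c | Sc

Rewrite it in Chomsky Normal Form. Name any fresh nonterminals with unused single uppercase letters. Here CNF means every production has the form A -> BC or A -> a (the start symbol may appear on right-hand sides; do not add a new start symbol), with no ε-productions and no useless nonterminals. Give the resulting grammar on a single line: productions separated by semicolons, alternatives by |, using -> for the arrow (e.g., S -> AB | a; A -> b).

No ε-productions.
No unit productions to eliminate.
TERM: introduce B -> a, A -> c, C -> e and substitute in every rule of length ≥2.
BIN: S -> AAA becomes S -> AD, D -> AA; S -> BCJ becomes S -> BE, E -> CJ.

S -> a | AD | BE; A -> c; B -> a; C -> e; D -> AA; E -> CJ; J -> c | SA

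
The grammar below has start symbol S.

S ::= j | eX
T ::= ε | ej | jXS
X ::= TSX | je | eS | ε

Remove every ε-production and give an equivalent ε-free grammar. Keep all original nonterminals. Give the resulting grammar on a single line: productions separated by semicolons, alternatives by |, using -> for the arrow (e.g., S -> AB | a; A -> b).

S -> e | j | eX; T -> ej | jS | jXS; X -> S | SX | TS | eS | je | TSX

Nullable set: {T, X}.
S -> eX: X nullable, giving e | eX.
Drop T -> ε.
T -> jXS: X nullable, giving jS | jXS.
Drop X -> ε.
X -> TSX: T, X nullable, giving S | SX | TS | TSX.
Unchanged (no nullable symbols): S -> j; T -> ej; X -> eS; X -> je.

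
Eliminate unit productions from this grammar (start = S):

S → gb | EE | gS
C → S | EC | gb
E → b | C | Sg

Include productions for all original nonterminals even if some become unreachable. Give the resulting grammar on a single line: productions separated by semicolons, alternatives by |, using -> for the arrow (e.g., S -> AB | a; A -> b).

S -> EE | gS | gb; C -> EC | EE | gS | gb; E -> b | EC | EE | Sg | gS | gb

Unit productions: C->S, E->C.
Unit pairs (A ⇒* B via units): (C,S), (E,C), (E,S).
S: inherits non-unit rules of {S} → EE | gS | gb.
C: inherits non-unit rules of {C, S} → EC | EE | gS | gb.
E: inherits non-unit rules of {C, E, S} → EC | EE | Sg | b | gS | gb.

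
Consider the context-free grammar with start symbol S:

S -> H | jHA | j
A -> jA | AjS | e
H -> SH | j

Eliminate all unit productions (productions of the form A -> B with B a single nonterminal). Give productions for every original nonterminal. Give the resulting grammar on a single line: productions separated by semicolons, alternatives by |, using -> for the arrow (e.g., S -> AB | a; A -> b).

Unit productions: S->H.
Unit pairs (A ⇒* B via units): (S,H).
S: inherits non-unit rules of {H, S} → SH | j | jHA.
A: inherits non-unit rules of {A} → AjS | e | jA.
H: inherits non-unit rules of {H} → SH | j.

S -> j | SH | jHA; A -> e | jA | AjS; H -> j | SH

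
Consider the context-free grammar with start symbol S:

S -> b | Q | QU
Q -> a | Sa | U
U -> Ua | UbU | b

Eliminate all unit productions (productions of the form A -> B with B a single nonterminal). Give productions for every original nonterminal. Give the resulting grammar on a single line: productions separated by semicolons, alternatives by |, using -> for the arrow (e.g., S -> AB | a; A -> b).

S -> a | b | QU | Sa | Ua | UbU; Q -> a | b | Sa | Ua | UbU; U -> b | Ua | UbU

Unit productions: Q->U, S->Q.
Unit pairs (A ⇒* B via units): (Q,U), (S,Q), (S,U).
S: inherits non-unit rules of {Q, S, U} → QU | Sa | Ua | UbU | a | b.
Q: inherits non-unit rules of {Q, U} → Sa | Ua | UbU | a | b.
U: inherits non-unit rules of {U} → Ua | UbU | b.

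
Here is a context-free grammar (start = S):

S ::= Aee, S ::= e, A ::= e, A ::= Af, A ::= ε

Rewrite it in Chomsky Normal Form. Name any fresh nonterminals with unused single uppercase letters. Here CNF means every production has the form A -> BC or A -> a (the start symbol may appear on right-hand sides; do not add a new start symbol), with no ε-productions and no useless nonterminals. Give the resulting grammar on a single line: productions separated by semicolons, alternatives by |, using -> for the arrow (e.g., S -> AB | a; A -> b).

Nullable: {A}; after ε-elimination: S -> e | ee | Aee; A -> e | f | Af.
No unit productions to eliminate.
TERM: introduce C -> e, B -> f and substitute in every rule of length ≥2.
BIN: S -> ACC becomes S -> AD, D -> CC.

S -> e | AD | CC; A -> e | f | AB; B -> f; C -> e; D -> CC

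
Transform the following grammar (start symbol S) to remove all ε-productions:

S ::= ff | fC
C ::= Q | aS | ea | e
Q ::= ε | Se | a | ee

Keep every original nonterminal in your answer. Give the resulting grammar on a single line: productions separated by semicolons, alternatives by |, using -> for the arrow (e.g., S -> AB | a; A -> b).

S -> f | fC | ff; C -> Q | e | aS | ea; Q -> a | Se | ee

Nullable set: {C, Q}.
S -> fC: C nullable, giving f | fC.
C -> Q: Q nullable, giving Q.
Drop Q -> ε.
Unchanged (no nullable symbols): S -> ff; C -> aS; C -> e; C -> ea; Q -> Se; Q -> a; Q -> ee.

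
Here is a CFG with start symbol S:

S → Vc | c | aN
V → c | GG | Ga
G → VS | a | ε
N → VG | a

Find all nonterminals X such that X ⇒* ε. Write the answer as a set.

Directly nullable (have an ε-rule): {G}.
V is nullable via V -> GG (every symbol on the right is already known nullable).
N is nullable via N -> VG (every symbol on the right is already known nullable).
Not nullable: S — each has a terminal in every rule's right-hand side or depends on a non-nullable symbol.

{G, N, V}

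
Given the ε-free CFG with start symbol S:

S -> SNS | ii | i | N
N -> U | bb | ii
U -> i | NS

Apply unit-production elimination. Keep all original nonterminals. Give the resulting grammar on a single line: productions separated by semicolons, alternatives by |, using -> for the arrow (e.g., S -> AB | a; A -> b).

S -> i | NS | bb | ii | SNS; N -> i | NS | bb | ii; U -> i | NS

Unit productions: N->U, S->N.
Unit pairs (A ⇒* B via units): (N,U), (S,N), (S,U).
S: inherits non-unit rules of {N, S, U} → NS | SNS | bb | i | ii.
N: inherits non-unit rules of {N, U} → NS | bb | i | ii.
U: inherits non-unit rules of {U} → NS | i.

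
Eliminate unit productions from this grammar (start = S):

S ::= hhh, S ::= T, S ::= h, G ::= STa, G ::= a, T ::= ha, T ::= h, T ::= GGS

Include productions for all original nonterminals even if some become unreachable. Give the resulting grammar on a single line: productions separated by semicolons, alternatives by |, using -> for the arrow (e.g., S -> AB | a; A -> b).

Unit productions: S->T.
Unit pairs (A ⇒* B via units): (S,T).
S: inherits non-unit rules of {S, T} → GGS | h | ha | hhh.
G: inherits non-unit rules of {G} → STa | a.
T: inherits non-unit rules of {T} → GGS | h | ha.

S -> h | ha | GGS | hhh; G -> a | STa; T -> h | ha | GGS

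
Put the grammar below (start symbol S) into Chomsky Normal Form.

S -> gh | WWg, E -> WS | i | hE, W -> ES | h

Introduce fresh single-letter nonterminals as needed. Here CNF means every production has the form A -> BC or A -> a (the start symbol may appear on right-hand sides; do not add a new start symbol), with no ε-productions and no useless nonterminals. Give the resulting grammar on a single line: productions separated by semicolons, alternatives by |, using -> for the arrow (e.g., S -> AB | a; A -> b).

S -> BA | WC; A -> h; B -> g; C -> WB; E -> i | AE | WS; W -> h | ES

No ε-productions.
No unit productions to eliminate.
TERM: introduce B -> g, A -> h and substitute in every rule of length ≥2.
BIN: S -> WWB becomes S -> WC, C -> WB.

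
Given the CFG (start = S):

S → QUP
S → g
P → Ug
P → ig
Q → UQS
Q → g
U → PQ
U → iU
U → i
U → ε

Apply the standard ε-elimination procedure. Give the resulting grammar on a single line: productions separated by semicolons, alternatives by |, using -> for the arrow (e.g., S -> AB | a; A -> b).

S -> g | QP | QUP; P -> g | Ug | ig; Q -> g | QS | UQS; U -> i | PQ | iU

Nullable set: {U}.
S -> QUP: U nullable, giving QP | QUP.
P -> Ug: U nullable, giving Ug | g.
Q -> UQS: U nullable, giving QS | UQS.
Drop U -> ε.
U -> iU: U nullable, giving i | iU.
Unchanged (no nullable symbols): S -> g; P -> ig; Q -> g; U -> PQ; U -> i.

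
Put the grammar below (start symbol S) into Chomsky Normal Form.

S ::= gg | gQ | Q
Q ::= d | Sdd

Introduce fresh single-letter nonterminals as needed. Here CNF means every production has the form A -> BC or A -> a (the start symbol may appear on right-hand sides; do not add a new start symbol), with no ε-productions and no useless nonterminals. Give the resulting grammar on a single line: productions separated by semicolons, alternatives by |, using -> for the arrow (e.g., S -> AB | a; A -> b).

S -> d | BB | BQ | SD; A -> d; B -> g; C -> AA; D -> AA; Q -> d | SC

No ε-productions.
After unit-elimination: S -> d | gQ | gg | Sdd; Q -> d | Sdd.
TERM: introduce A -> d, B -> g and substitute in every rule of length ≥2.
BIN: Q -> SAA becomes Q -> SC, C -> AA; S -> SAA becomes S -> SD, D -> AA.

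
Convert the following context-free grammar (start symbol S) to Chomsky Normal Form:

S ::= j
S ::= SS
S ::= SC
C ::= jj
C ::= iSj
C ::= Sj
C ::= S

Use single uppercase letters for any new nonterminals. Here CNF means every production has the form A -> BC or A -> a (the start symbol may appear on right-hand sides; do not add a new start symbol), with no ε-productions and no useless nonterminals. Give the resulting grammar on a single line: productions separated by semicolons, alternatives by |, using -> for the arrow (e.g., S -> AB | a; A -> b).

S -> j | SC | SS; A -> j; B -> i; C -> j | AA | BD | SA | SC | SS; D -> SA

No ε-productions.
After unit-elimination: S -> j | SC | SS; C -> j | SC | SS | Sj | jj | iSj.
TERM: introduce B -> i, A -> j and substitute in every rule of length ≥2.
BIN: C -> BSA becomes C -> BD, D -> SA.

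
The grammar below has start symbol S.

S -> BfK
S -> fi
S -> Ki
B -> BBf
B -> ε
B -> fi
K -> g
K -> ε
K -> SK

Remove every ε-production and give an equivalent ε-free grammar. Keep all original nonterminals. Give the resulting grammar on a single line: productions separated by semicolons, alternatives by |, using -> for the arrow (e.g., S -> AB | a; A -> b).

Nullable set: {B, K}.
S -> BfK: B, K nullable, giving Bf | BfK | f | fK.
S -> Ki: K nullable, giving Ki | i.
Drop B -> ε.
B -> BBf: B, B nullable, giving BBf | Bf | f.
Drop K -> ε.
K -> SK: K nullable, giving S | SK.
Unchanged (no nullable symbols): S -> fi; B -> fi; K -> g.

S -> f | i | Bf | Ki | fK | fi | BfK; B -> f | Bf | fi | BBf; K -> S | g | SK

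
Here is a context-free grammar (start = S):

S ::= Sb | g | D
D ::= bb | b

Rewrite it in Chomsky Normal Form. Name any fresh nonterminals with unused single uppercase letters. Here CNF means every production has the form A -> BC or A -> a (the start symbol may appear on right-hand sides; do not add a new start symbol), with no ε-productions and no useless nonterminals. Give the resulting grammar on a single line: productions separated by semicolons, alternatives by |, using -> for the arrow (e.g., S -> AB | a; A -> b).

No ε-productions.
After unit-elimination: S -> b | g | Sb | bb; D -> b | bb.
TERM: introduce A -> b and substitute in every rule of length ≥2.
Drop unreachable/unproductive: D.

S -> b | g | AA | SA; A -> b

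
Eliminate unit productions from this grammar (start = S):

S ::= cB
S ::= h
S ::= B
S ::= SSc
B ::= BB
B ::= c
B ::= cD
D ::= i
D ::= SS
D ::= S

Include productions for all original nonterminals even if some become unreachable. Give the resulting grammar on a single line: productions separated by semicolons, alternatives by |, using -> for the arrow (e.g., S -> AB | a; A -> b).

S -> c | h | BB | cB | cD | SSc; B -> c | BB | cD; D -> c | h | i | BB | SS | cB | cD | SSc

Unit productions: D->S, S->B.
Unit pairs (A ⇒* B via units): (D,B), (D,S), (S,B).
S: inherits non-unit rules of {B, S} → BB | SSc | c | cB | cD | h.
B: inherits non-unit rules of {B} → BB | c | cD.
D: inherits non-unit rules of {B, D, S} → BB | SS | SSc | c | cB | cD | h | i.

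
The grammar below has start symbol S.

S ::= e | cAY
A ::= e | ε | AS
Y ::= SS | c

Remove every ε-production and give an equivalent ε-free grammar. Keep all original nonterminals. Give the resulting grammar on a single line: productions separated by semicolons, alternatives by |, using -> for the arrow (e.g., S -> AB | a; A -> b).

Nullable set: {A}.
S -> cAY: A nullable, giving cAY | cY.
Drop A -> ε.
A -> AS: A nullable, giving AS | S.
Unchanged (no nullable symbols): S -> e; A -> e; Y -> SS; Y -> c.

S -> e | cY | cAY; A -> S | e | AS; Y -> c | SS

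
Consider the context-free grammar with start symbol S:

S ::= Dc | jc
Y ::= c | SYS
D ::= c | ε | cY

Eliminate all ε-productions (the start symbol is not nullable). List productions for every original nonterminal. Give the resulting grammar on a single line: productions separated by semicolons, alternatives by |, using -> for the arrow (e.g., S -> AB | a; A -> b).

Nullable set: {D}.
S -> Dc: D nullable, giving Dc | c.
Drop D -> ε.
Unchanged (no nullable symbols): S -> jc; D -> c; D -> cY; Y -> SYS; Y -> c.

S -> c | Dc | jc; D -> c | cY; Y -> c | SYS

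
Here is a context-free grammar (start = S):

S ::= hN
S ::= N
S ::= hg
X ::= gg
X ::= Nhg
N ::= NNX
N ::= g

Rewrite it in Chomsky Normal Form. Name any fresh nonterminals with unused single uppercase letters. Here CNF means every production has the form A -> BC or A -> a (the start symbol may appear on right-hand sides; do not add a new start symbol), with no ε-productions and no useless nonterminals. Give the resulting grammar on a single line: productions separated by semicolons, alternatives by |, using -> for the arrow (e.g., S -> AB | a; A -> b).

S -> g | AB | AN | ND; A -> h; B -> g; C -> NX; D -> NX; E -> AB; N -> g | NC; X -> BB | NE

No ε-productions.
After unit-elimination: S -> g | hN | hg | NNX; N -> g | NNX; X -> gg | Nhg.
TERM: introduce B -> g, A -> h and substitute in every rule of length ≥2.
BIN: N -> NNX becomes N -> NC, C -> NX; S -> NNX becomes S -> ND, D -> NX; X -> NAB becomes X -> NE, E -> AB.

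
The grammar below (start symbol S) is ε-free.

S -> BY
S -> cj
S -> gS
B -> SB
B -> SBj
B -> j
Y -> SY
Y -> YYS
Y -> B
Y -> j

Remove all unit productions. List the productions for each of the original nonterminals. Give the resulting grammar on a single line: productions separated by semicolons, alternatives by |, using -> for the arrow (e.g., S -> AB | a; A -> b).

S -> BY | cj | gS; B -> j | SB | SBj; Y -> j | SB | SY | SBj | YYS

Unit productions: Y->B.
Unit pairs (A ⇒* B via units): (Y,B).
S: inherits non-unit rules of {S} → BY | cj | gS.
B: inherits non-unit rules of {B} → SB | SBj | j.
Y: inherits non-unit rules of {B, Y} → SB | SBj | SY | YYS | j.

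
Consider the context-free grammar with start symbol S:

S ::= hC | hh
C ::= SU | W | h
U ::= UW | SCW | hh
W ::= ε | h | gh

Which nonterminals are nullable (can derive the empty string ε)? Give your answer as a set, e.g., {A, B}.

Directly nullable (have an ε-rule): {W}.
C is nullable via C -> W (every symbol on the right is already known nullable).
Not nullable: S, U — each has a terminal in every rule's right-hand side or depends on a non-nullable symbol.

{C, W}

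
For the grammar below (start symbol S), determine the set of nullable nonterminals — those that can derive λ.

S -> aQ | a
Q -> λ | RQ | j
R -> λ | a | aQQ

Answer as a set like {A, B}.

Directly nullable (have an ε-rule): {Q, R}.
Not nullable: S — each has a terminal in every rule's right-hand side or depends on a non-nullable symbol.

{Q, R}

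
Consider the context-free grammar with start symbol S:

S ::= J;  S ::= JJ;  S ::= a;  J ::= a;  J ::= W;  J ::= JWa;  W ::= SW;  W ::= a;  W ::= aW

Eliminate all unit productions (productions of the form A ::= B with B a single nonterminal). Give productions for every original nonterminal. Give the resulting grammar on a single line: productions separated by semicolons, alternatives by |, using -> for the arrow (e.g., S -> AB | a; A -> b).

Unit productions: J->W, S->J.
Unit pairs (A ⇒* B via units): (J,W), (S,J), (S,W).
S: inherits non-unit rules of {J, S, W} → JJ | JWa | SW | a | aW.
J: inherits non-unit rules of {J, W} → JWa | SW | a | aW.
W: inherits non-unit rules of {W} → SW | a | aW.

S -> a | JJ | SW | aW | JWa; J -> a | SW | aW | JWa; W -> a | SW | aW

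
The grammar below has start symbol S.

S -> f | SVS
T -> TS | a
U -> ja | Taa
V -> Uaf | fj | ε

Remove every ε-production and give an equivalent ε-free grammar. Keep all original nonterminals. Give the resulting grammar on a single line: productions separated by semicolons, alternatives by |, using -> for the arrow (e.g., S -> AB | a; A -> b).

S -> f | SS | SVS; T -> a | TS; U -> ja | Taa; V -> fj | Uaf

Nullable set: {V}.
S -> SVS: V nullable, giving SS | SVS.
Drop V -> ε.
Unchanged (no nullable symbols): S -> f; T -> TS; T -> a; U -> Taa; U -> ja; V -> Uaf; V -> fj.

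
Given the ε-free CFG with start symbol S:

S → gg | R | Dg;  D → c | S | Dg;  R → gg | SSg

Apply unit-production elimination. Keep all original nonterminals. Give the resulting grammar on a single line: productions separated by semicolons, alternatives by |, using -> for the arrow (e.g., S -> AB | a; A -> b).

Unit productions: D->S, S->R.
Unit pairs (A ⇒* B via units): (D,R), (D,S), (S,R).
S: inherits non-unit rules of {R, S} → Dg | SSg | gg.
D: inherits non-unit rules of {D, R, S} → Dg | SSg | c | gg.
R: inherits non-unit rules of {R} → SSg | gg.

S -> Dg | gg | SSg; D -> c | Dg | gg | SSg; R -> gg | SSg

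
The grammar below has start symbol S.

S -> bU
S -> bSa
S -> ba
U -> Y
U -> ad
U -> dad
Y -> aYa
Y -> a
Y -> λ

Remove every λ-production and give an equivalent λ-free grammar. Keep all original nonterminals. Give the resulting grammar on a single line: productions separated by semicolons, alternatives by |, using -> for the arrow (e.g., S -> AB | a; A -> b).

Nullable set: {U, Y}.
S -> bU: U nullable, giving b | bU.
U -> Y: Y nullable, giving Y.
Drop Y -> λ.
Y -> aYa: Y nullable, giving aYa | aa.
Unchanged (no nullable symbols): S -> bSa; S -> ba; U -> ad; U -> dad; Y -> a.

S -> b | bU | ba | bSa; U -> Y | ad | dad; Y -> a | aa | aYa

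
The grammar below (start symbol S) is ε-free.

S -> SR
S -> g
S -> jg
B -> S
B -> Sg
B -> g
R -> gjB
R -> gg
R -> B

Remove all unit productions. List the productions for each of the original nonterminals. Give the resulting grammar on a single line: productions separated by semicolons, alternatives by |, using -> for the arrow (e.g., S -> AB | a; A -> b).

Unit productions: B->S, R->B.
Unit pairs (A ⇒* B via units): (B,S), (R,B), (R,S).
S: inherits non-unit rules of {S} → SR | g | jg.
B: inherits non-unit rules of {B, S} → SR | Sg | g | jg.
R: inherits non-unit rules of {B, R, S} → SR | Sg | g | gg | gjB | jg.

S -> g | SR | jg; B -> g | SR | Sg | jg; R -> g | SR | Sg | gg | jg | gjB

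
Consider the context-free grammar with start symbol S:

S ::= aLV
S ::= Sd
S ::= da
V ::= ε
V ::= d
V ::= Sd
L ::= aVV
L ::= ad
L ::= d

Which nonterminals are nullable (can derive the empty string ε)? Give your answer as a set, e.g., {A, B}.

{V}

Directly nullable (have an ε-rule): {V}.
Not nullable: L, S — each has a terminal in every rule's right-hand side or depends on a non-nullable symbol.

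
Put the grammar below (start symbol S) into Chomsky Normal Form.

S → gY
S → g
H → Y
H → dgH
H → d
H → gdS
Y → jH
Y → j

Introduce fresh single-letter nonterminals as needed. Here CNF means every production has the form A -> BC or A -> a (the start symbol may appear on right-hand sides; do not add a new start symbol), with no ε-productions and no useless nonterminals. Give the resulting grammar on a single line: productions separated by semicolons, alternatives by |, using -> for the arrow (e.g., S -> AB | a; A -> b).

S -> g | BY; A -> d; B -> g; C -> j; D -> BH; E -> AS; H -> d | j | AD | BE | CH; Y -> j | CH

No ε-productions.
After unit-elimination: S -> g | gY; H -> d | j | jH | dgH | gdS; Y -> j | jH.
TERM: introduce A -> d, B -> g, C -> j and substitute in every rule of length ≥2.
BIN: H -> ABH becomes H -> AD, D -> BH; H -> BAS becomes H -> BE, E -> AS.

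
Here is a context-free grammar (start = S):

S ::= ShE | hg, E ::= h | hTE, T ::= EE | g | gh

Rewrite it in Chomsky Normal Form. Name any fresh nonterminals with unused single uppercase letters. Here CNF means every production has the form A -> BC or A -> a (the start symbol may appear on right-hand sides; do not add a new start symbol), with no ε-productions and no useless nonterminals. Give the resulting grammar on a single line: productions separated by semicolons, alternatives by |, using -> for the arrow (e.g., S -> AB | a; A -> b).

S -> AB | SD; A -> h; B -> g; C -> TE; D -> AE; E -> h | AC; T -> g | BA | EE

No ε-productions.
No unit productions to eliminate.
TERM: introduce B -> g, A -> h and substitute in every rule of length ≥2.
BIN: E -> ATE becomes E -> AC, C -> TE; S -> SAE becomes S -> SD, D -> AE.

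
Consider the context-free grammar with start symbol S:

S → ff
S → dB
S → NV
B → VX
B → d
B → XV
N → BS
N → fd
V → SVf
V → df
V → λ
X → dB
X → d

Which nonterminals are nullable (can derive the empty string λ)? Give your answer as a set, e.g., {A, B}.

{V}

Directly nullable (have an ε-rule): {V}.
Not nullable: B, N, S, X — each has a terminal in every rule's right-hand side or depends on a non-nullable symbol.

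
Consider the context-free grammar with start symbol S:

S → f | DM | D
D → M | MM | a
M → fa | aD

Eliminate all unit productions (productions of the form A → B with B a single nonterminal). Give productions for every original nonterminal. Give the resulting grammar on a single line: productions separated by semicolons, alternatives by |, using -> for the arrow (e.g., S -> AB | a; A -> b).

Unit productions: D->M, S->D.
Unit pairs (A ⇒* B via units): (D,M), (S,D), (S,M).
S: inherits non-unit rules of {D, M, S} → DM | MM | a | aD | f | fa.
D: inherits non-unit rules of {D, M} → MM | a | aD | fa.
M: inherits non-unit rules of {M} → aD | fa.

S -> a | f | DM | MM | aD | fa; D -> a | MM | aD | fa; M -> aD | fa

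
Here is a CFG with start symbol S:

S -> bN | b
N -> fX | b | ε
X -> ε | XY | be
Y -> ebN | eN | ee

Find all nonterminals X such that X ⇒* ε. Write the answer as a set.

Directly nullable (have an ε-rule): {N, X}.
Not nullable: S, Y — each has a terminal in every rule's right-hand side or depends on a non-nullable symbol.

{N, X}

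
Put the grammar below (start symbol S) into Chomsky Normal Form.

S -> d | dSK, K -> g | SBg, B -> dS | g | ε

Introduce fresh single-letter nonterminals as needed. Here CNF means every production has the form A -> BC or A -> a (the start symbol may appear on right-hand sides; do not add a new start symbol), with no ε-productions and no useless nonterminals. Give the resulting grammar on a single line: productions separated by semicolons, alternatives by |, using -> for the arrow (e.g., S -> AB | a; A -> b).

S -> d | AE; A -> d; B -> g | AS; C -> g; D -> BC; E -> SK; K -> g | SC | SD

Nullable: {B}; after ε-elimination: S -> d | dSK; B -> g | dS; K -> g | Sg | SBg.
No unit productions to eliminate.
TERM: introduce A -> d, C -> g and substitute in every rule of length ≥2.
BIN: K -> SBC becomes K -> SD, D -> BC; S -> ASK becomes S -> AE, E -> SK.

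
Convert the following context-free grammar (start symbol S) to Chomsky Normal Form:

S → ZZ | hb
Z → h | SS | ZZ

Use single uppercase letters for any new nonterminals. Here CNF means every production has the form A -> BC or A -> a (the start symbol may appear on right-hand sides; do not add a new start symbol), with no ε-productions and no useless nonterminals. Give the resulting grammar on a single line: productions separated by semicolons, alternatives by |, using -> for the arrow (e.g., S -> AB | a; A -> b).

S -> AB | ZZ; A -> h; B -> b; Z -> h | SS | ZZ

No ε-productions.
No unit productions to eliminate.
TERM: introduce B -> b, A -> h and substitute in every rule of length ≥2.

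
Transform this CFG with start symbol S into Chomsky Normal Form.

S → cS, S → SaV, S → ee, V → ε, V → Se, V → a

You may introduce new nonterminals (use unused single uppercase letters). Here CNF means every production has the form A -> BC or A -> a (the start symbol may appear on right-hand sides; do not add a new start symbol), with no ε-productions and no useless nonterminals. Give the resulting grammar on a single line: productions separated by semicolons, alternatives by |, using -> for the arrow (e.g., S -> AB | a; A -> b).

Nullable: {V}; after ε-elimination: S -> Sa | cS | ee | SaV; V -> a | Se.
No unit productions to eliminate.
TERM: introduce A -> a, B -> c, C -> e and substitute in every rule of length ≥2.
BIN: S -> SAV becomes S -> SD, D -> AV.

S -> BS | CC | SA | SD; A -> a; B -> c; C -> e; D -> AV; V -> a | SC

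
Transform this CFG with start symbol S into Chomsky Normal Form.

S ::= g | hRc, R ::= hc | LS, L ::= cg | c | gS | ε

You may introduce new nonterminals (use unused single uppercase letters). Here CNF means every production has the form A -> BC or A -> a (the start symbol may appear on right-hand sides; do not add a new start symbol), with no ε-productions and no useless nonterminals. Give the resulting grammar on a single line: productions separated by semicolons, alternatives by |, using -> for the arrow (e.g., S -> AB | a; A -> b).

Nullable: {L}; after ε-elimination: S -> g | hRc; L -> c | cg | gS; R -> S | LS | hc.
After unit-elimination: S -> g | hRc; L -> c | cg | gS; R -> g | LS | hc | hRc.
TERM: introduce A -> c, B -> g, C -> h and substitute in every rule of length ≥2.
BIN: R -> CRA becomes R -> CD, D -> RA; S -> CRA becomes S -> CE, E -> RA.

S -> g | CE; A -> c; B -> g; C -> h; D -> RA; E -> RA; L -> c | AB | BS; R -> g | CA | CD | LS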